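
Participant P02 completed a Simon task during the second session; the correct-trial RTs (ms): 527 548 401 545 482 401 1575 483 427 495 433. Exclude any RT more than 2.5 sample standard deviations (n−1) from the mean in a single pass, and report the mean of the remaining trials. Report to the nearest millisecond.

474 ms

n = 11, ΣRT = 6317, M = 574.273
Σ(x−M)² = 1130060.18; s = √(1130060.18/10) = 336.164
Cutoffs: 574.273 ± 2.5·336.164 → [-266.1, 1414.7]
Outside: 1575 → excluded.
Retained (n=10): Σ = 4742, mean = 4742/10 = 474.200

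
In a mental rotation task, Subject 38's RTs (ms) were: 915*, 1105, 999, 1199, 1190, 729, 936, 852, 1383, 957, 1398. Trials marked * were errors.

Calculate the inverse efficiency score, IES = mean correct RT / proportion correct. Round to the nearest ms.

1182 ms

Correct trials (n=10): 1105, 999, 1199, 1190, 729, 936, 852, 1383, 957, 1398
Mean correct RT = 10748/10 = 1074.8000 ms
Proportion correct = 10/11
IES = 1074.8000 / (10/11) = 1182.280 ms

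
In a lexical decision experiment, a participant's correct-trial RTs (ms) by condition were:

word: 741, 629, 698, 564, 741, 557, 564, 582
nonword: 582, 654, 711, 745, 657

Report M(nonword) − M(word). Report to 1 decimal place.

35.3 ms

M(word) = 5076/8 = 634.500
M(nonword) = 3349/5 = 669.800
Difference = 669.800 − 634.500 = 35.300 ms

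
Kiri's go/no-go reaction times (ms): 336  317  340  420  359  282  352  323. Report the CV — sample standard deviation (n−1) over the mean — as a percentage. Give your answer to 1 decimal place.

n = 8, Σ = 2729, M = 341.1250
Σ(x−M)² = 11092.875; s = √(11092.875/7) = 39.8082
CV = 39.8082 / 341.1250 = 0.11670 = 11.670%

11.7%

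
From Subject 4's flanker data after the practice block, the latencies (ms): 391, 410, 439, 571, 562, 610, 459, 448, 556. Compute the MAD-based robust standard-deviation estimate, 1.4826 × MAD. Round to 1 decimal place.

Sorted: 391, 410, 439, 448, 459, 556, 562, 571, 610 → median = 459
|x − 459| sorted: 0, 11, 20, 49, 68, 97, 103, 112, 151 → MAD = 68
Robust SD ≈ 1.4826 × 68 = 100.817

100.8 ms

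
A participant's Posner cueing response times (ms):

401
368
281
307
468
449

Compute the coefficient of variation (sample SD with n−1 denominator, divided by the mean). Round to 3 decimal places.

n = 6, Σ = 2274, M = 379.0000
Σ(x−M)² = 28214.000; s = √(28214.000/5) = 75.1186
CV = 75.1186 / 379.0000 = 0.19820

0.198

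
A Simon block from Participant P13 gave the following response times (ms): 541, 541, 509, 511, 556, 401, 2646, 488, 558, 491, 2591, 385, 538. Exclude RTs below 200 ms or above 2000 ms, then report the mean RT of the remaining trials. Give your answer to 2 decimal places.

Excluded: 2591, 2646
Retained (n=11): Σ = 5519
Mean = 5519/11 = 501.7273

501.73 ms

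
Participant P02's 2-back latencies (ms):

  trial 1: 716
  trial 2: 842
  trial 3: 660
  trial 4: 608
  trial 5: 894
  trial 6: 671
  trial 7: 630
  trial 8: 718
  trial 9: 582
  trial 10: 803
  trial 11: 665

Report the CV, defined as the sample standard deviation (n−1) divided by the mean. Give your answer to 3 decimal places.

n = 11, Σ = 7789, M = 708.0909
Σ(x−M)² = 99222.909; s = √(99222.909/10) = 99.6107
CV = 99.6107 / 708.0909 = 0.14068

0.141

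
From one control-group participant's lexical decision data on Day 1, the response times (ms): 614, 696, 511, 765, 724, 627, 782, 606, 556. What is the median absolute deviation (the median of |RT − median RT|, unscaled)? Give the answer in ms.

71 ms

Sorted: 511, 556, 606, 614, 627, 696, 724, 765, 782 → median = 627
|x − 627|: 13, 69, 116, 138, 97, 0, 155, 21, 71
Sorted deviations: 0, 13, 21, 69, 71, 97, 116, 138, 155 → MAD = 71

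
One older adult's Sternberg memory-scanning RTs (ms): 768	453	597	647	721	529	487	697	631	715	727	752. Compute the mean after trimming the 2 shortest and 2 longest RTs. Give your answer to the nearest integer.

Sorted: 453, 487, 529, 597, 631, 647, 697, 715, 721, 727, 752, 768
Drop lowest 2 (453, 487) and highest 2 (752, 768)
Remaining (n=8): Σ = 5264, mean = 5264/8 = 658.000

658 ms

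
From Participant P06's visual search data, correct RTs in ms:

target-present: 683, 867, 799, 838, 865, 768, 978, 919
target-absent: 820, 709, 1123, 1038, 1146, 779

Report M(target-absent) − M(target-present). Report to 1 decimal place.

96.2 ms

M(target-present) = 6717/8 = 839.625
M(target-absent) = 5615/6 = 935.833
Difference = 935.833 − 839.625 = 96.208 ms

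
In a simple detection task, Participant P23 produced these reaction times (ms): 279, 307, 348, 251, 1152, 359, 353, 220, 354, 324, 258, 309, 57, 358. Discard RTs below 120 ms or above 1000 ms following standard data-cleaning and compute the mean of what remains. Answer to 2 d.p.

Excluded: 57, 1152
Retained (n=12): Σ = 3720
Mean = 3720/12 = 310.0000

310.00 ms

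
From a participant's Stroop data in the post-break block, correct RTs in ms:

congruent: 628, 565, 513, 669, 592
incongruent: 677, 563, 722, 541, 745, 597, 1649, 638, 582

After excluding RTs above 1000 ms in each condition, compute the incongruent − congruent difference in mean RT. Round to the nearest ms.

incongruent: exclude 1649
M(congruent) = 2967/5 = 593.400
M(incongruent) = 5065/8 = 633.125
Difference = 633.125 − 593.400 = 39.725 ms

40 ms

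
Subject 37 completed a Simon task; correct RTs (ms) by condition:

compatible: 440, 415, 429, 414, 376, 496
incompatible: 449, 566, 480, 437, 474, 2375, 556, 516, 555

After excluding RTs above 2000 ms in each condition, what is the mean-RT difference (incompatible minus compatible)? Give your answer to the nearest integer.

76 ms

incompatible: exclude 2375
M(compatible) = 2570/6 = 428.333
M(incompatible) = 4033/8 = 504.125
Difference = 504.125 − 428.333 = 75.792 ms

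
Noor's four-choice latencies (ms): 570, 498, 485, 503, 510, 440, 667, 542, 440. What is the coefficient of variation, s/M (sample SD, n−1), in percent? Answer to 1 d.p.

n = 9, Σ = 4655, M = 517.2222
Σ(x−M)² = 39421.556; s = √(39421.556/8) = 70.1975
CV = 70.1975 / 517.2222 = 0.13572 = 13.572%

13.6%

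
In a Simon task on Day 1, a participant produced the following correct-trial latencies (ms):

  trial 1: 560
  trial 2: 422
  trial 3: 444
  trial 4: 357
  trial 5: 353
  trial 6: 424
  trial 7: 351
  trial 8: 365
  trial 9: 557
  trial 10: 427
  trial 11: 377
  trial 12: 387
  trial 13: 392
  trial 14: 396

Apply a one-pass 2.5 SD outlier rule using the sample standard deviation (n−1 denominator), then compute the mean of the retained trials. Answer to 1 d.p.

n = 14, ΣRT = 5812, M = 415.143
Σ(x−M)² = 59225.71; s = √(59225.71/13) = 67.497
Cutoffs: 415.143 ± 2.5·67.497 → [246.4, 583.9]
No RTs fall outside the cutoffs; all 14 retained. Mean = 5812/14 = 415.143

415.1 ms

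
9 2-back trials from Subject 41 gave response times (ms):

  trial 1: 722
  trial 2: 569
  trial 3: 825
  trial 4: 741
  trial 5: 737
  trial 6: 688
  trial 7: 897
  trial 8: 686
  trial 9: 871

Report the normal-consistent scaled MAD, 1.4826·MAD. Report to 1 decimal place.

75.6 ms

Sorted: 569, 686, 688, 722, 737, 741, 825, 871, 897 → median = 737
|x − 737| sorted: 0, 4, 15, 49, 51, 88, 134, 160, 168 → MAD = 51
Robust SD ≈ 1.4826 × 51 = 75.613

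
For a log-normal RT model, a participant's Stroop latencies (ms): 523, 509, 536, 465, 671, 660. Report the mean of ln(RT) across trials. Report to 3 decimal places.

ln(RT): 6.2596, 6.2324, 6.2841, 6.1420, 6.5088, 6.4922
Σ ln(RT) = 37.9192
Mean = 37.9192/6 = 6.31987

6.320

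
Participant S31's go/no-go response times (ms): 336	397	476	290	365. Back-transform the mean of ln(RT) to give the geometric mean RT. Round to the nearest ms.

368 ms

ln(RT): 5.8171, 5.9839, 6.1654, 5.6699, 5.8999
Mean ln(RT) = 29.5362/5 = 5.90725
Geometric mean = exp(5.90725) = 367.69 ms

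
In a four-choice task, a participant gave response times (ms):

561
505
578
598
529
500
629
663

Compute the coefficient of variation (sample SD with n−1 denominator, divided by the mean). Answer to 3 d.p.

n = 8, Σ = 4563, M = 570.3750
Σ(x−M)² = 23863.875; s = √(23863.875/7) = 58.3877
CV = 58.3877 / 570.3750 = 0.10237

0.102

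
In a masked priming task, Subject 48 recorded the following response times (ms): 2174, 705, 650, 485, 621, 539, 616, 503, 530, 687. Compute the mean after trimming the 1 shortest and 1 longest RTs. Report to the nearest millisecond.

606 ms

Sorted: 485, 503, 530, 539, 616, 621, 650, 687, 705, 2174
Drop lowest 1 (485) and highest 1 (2174)
Remaining (n=8): Σ = 4851, mean = 4851/8 = 606.375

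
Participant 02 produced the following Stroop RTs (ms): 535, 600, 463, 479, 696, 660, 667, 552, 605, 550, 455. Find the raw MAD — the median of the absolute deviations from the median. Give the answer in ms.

73 ms

Sorted: 455, 463, 479, 535, 550, 552, 600, 605, 660, 667, 696 → median = 552
|x − 552|: 17, 48, 89, 73, 144, 108, 115, 0, 53, 2, 97
Sorted deviations: 0, 2, 17, 48, 53, 73, 89, 97, 108, 115, 144 → MAD = 73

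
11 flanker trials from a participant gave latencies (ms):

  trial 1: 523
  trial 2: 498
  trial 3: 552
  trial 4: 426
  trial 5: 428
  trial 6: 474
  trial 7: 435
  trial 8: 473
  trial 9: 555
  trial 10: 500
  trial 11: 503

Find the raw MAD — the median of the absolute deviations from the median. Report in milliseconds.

25 ms

Sorted: 426, 428, 435, 473, 474, 498, 500, 503, 523, 552, 555 → median = 498
|x − 498|: 25, 0, 54, 72, 70, 24, 63, 25, 57, 2, 5
Sorted deviations: 0, 2, 5, 24, 25, 25, 54, 57, 63, 70, 72 → MAD = 25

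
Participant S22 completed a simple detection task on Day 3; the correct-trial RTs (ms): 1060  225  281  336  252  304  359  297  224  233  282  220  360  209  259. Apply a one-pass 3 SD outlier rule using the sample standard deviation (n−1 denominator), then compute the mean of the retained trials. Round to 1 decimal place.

274.4 ms

n = 15, ΣRT = 4901, M = 326.733
Σ(x−M)² = 610522.93; s = √(610522.93/14) = 208.827
Cutoffs: 326.733 ± 3·208.827 → [-299.7, 953.2]
Outside: 1060 → excluded.
Retained (n=14): Σ = 3841, mean = 3841/14 = 274.357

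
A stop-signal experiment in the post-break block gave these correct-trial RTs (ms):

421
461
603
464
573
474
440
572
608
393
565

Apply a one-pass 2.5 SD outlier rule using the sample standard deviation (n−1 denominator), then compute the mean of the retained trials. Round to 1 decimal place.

506.7 ms

n = 11, ΣRT = 5574, M = 506.727
Σ(x−M)² = 61296.18; s = √(61296.18/10) = 78.292
Cutoffs: 506.727 ± 2.5·78.292 → [311.0, 702.5]
No RTs fall outside the cutoffs; all 11 retained. Mean = 5574/11 = 506.727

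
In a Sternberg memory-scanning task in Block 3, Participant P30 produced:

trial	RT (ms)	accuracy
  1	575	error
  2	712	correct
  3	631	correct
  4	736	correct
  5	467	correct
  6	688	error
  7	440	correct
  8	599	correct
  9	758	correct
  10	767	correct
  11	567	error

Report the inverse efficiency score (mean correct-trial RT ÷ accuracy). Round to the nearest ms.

Correct trials (n=8): 712, 631, 736, 467, 440, 599, 758, 767
Mean correct RT = 5110/8 = 638.7500 ms
Proportion correct = 8/11
IES = 638.7500 / (8/11) = 878.281 ms

878 ms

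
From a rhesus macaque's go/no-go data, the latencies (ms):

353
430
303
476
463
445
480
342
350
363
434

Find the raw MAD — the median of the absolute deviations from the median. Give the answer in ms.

Sorted: 303, 342, 350, 353, 363, 430, 434, 445, 463, 476, 480 → median = 430
|x − 430|: 77, 0, 127, 46, 33, 15, 50, 88, 80, 67, 4
Sorted deviations: 0, 4, 15, 33, 46, 50, 67, 77, 80, 88, 127 → MAD = 50

50 ms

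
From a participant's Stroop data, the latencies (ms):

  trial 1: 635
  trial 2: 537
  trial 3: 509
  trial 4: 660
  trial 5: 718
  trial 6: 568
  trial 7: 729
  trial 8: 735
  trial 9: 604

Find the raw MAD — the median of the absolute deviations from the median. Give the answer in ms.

Sorted: 509, 537, 568, 604, 635, 660, 718, 729, 735 → median = 635
|x − 635|: 0, 98, 126, 25, 83, 67, 94, 100, 31
Sorted deviations: 0, 25, 31, 67, 83, 94, 98, 100, 126 → MAD = 83

83 ms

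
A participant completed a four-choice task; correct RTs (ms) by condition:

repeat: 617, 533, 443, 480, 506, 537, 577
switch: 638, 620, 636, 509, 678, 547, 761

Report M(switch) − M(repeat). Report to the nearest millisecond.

M(repeat) = 3693/7 = 527.571
M(switch) = 4389/7 = 627.000
Difference = 627.000 − 527.571 = 99.429 ms

99 ms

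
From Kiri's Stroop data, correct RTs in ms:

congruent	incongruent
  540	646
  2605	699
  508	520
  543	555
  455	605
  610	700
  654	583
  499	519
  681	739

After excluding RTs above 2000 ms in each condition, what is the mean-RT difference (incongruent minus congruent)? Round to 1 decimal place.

57.2 ms

congruent: exclude 2605
M(congruent) = 4490/8 = 561.250
M(incongruent) = 5566/9 = 618.444
Difference = 618.444 − 561.250 = 57.194 ms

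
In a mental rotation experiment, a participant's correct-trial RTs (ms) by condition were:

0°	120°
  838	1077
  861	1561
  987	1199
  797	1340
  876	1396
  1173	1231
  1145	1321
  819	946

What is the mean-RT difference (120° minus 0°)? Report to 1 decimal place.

321.9 ms

M(0°) = 7496/8 = 937.000
M(120°) = 10071/8 = 1258.875
Difference = 1258.875 − 937.000 = 321.875 ms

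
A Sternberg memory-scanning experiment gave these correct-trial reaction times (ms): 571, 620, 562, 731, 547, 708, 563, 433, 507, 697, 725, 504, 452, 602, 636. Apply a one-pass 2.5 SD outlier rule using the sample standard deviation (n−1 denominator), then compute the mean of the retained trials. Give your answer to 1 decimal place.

590.5 ms

n = 15, ΣRT = 8858, M = 590.533
Σ(x−M)² = 128335.73; s = √(128335.73/14) = 95.744
Cutoffs: 590.533 ± 2.5·95.744 → [351.2, 829.9]
No RTs fall outside the cutoffs; all 15 retained. Mean = 8858/15 = 590.533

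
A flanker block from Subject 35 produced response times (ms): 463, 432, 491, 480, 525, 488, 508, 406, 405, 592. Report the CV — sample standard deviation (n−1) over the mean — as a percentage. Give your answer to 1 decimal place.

11.9%

n = 10, Σ = 4790, M = 479.0000
Σ(x−M)² = 29222.000; s = √(29222.000/9) = 56.9815
CV = 56.9815 / 479.0000 = 0.11896 = 11.896%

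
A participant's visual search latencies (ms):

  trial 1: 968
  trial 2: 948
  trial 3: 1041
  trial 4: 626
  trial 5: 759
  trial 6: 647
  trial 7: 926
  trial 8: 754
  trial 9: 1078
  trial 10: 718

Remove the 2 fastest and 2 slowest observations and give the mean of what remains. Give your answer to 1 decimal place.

Sorted: 626, 647, 718, 754, 759, 926, 948, 968, 1041, 1078
Drop lowest 2 (626, 647) and highest 2 (1041, 1078)
Remaining (n=6): Σ = 5073, mean = 5073/6 = 845.500

845.5 ms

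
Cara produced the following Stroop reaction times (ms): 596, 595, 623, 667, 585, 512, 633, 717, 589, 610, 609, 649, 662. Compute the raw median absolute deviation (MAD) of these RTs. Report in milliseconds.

Sorted: 512, 585, 589, 595, 596, 609, 610, 623, 633, 649, 662, 667, 717 → median = 610
|x − 610|: 14, 15, 13, 57, 25, 98, 23, 107, 21, 0, 1, 39, 52
Sorted deviations: 0, 1, 13, 14, 15, 21, 23, 25, 39, 52, 57, 98, 107 → MAD = 23

23 ms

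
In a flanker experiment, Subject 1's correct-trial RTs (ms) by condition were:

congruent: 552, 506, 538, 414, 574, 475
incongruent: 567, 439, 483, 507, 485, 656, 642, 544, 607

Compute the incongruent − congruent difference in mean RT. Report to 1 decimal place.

M(congruent) = 3059/6 = 509.833
M(incongruent) = 4930/9 = 547.778
Difference = 547.778 − 509.833 = 37.944 ms

37.9 ms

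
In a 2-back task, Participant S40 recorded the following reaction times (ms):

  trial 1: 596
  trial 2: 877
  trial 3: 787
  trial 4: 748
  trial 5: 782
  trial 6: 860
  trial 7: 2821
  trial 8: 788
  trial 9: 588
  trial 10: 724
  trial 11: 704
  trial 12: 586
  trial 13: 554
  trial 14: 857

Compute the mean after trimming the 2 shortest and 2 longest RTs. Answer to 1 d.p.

Sorted: 554, 586, 588, 596, 704, 724, 748, 782, 787, 788, 857, 860, 877, 2821
Drop lowest 2 (554, 586) and highest 2 (877, 2821)
Remaining (n=10): Σ = 7434, mean = 7434/10 = 743.400

743.4 ms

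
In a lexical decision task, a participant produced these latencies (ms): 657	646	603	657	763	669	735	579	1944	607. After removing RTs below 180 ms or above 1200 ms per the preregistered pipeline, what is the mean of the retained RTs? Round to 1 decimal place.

657.3 ms

Excluded: 1944
Retained (n=9): Σ = 5916
Mean = 5916/9 = 657.3333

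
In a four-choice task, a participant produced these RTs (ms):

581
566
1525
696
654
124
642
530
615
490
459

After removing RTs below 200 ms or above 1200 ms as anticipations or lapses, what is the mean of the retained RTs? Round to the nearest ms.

Excluded: 124, 1525
Retained (n=9): Σ = 5233
Mean = 5233/9 = 581.4444

581 ms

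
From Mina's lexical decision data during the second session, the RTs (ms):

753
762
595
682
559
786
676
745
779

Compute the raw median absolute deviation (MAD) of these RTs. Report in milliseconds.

41 ms

Sorted: 559, 595, 676, 682, 745, 753, 762, 779, 786 → median = 745
|x − 745|: 8, 17, 150, 63, 186, 41, 69, 0, 34
Sorted deviations: 0, 8, 17, 34, 41, 63, 69, 150, 186 → MAD = 41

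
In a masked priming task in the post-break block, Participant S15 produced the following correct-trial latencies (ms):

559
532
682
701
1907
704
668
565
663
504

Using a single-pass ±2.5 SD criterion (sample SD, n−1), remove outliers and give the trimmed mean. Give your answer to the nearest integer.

620 ms

n = 10, ΣRT = 7485, M = 748.500
Σ(x−M)² = 1540806.50; s = √(1540806.50/9) = 413.764
Cutoffs: 748.500 ± 2.5·413.764 → [-285.9, 1782.9]
Outside: 1907 → excluded.
Retained (n=9): Σ = 5578, mean = 5578/9 = 619.778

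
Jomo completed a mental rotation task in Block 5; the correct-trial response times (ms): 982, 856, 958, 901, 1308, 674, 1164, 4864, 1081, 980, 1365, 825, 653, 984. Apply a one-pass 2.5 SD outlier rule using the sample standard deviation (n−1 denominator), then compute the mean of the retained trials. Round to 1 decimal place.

n = 14, ΣRT = 17595, M = 1256.786
Σ(x−M)² = 14559488.36; s = √(14559488.36/13) = 1058.282
Cutoffs: 1256.786 ± 2.5·1058.282 → [-1388.9, 3902.5]
Outside: 4864 → excluded.
Retained (n=13): Σ = 12731, mean = 12731/13 = 979.308

979.3 ms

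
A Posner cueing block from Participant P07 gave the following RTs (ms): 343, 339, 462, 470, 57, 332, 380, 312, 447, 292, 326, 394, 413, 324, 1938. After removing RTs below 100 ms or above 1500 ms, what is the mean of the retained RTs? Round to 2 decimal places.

Excluded: 57, 1938
Retained (n=13): Σ = 4834
Mean = 4834/13 = 371.8462

371.85 ms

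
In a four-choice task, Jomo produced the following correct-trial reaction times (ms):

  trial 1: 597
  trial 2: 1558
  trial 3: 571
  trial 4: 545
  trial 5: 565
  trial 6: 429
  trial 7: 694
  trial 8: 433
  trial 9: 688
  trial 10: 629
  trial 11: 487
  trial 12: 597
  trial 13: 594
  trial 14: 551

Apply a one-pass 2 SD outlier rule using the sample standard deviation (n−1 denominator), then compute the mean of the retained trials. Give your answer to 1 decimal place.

567.7 ms

n = 14, ΣRT = 8938, M = 638.429
Σ(x−M)² = 991955.43; s = √(991955.43/13) = 276.232
Cutoffs: 638.429 ± 2·276.232 → [86.0, 1190.9]
Outside: 1558 → excluded.
Retained (n=13): Σ = 7380, mean = 7380/13 = 567.692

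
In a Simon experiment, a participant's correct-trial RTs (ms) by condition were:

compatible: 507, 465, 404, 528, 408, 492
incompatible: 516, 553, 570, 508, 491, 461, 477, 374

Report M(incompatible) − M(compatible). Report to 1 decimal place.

26.4 ms

M(compatible) = 2804/6 = 467.333
M(incompatible) = 3950/8 = 493.750
Difference = 493.750 − 467.333 = 26.417 ms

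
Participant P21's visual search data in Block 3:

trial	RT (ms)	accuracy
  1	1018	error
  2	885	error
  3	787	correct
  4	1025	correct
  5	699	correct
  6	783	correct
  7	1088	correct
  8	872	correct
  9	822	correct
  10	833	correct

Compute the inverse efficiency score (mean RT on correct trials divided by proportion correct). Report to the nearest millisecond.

Correct trials (n=8): 787, 1025, 699, 783, 1088, 872, 822, 833
Mean correct RT = 6909/8 = 863.6250 ms
Proportion correct = 8/10
IES = 863.6250 / (8/10) = 1079.531 ms

1080 ms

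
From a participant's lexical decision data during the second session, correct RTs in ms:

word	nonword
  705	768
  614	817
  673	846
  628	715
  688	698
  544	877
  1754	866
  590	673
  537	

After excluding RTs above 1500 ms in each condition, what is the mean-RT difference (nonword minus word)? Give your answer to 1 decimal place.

word: exclude 1754
M(word) = 4979/8 = 622.375
M(nonword) = 6260/8 = 782.500
Difference = 782.500 − 622.375 = 160.125 ms

160.1 ms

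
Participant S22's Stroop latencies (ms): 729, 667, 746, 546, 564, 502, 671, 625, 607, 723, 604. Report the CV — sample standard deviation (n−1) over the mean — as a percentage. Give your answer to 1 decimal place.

12.6%

n = 11, Σ = 6984, M = 634.9091
Σ(x−M)² = 63716.909; s = √(63716.909/10) = 79.8229
CV = 79.8229 / 634.9091 = 0.12572 = 12.572%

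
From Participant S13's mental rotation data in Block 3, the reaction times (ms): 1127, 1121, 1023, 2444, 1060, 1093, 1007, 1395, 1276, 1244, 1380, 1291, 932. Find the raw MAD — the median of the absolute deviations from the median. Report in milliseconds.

120 ms

Sorted: 932, 1007, 1023, 1060, 1093, 1121, 1127, 1244, 1276, 1291, 1380, 1395, 2444 → median = 1127
|x − 1127|: 0, 6, 104, 1317, 67, 34, 120, 268, 149, 117, 253, 164, 195
Sorted deviations: 0, 6, 34, 67, 104, 117, 120, 149, 164, 195, 253, 268, 1317 → MAD = 120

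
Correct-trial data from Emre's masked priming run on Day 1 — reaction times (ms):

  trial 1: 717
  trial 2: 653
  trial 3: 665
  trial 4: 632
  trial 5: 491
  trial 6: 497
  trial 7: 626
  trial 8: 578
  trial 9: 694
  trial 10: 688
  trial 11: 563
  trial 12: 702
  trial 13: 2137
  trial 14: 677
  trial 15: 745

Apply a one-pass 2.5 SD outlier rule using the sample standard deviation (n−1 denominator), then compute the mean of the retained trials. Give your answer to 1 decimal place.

637.7 ms

n = 15, ΣRT = 11065, M = 737.667
Σ(x−M)² = 2178791.33; s = √(2178791.33/14) = 394.497
Cutoffs: 737.667 ± 2.5·394.497 → [-248.6, 1723.9]
Outside: 2137 → excluded.
Retained (n=14): Σ = 8928, mean = 8928/14 = 637.714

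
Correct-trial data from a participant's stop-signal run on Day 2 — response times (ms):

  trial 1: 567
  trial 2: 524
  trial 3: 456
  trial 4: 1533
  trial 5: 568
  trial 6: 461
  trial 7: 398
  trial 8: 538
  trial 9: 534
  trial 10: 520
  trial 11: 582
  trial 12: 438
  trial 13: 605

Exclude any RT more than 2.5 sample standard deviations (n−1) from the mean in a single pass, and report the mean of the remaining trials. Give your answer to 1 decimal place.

515.9 ms

n = 13, ΣRT = 7724, M = 594.154
Σ(x−M)² = 999987.69; s = √(999987.69/12) = 288.673
Cutoffs: 594.154 ± 2.5·288.673 → [-127.5, 1315.8]
Outside: 1533 → excluded.
Retained (n=12): Σ = 6191, mean = 6191/12 = 515.917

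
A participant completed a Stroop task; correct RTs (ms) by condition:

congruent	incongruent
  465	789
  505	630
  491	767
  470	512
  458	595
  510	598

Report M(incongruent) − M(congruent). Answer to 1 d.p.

165.3 ms

M(congruent) = 2899/6 = 483.167
M(incongruent) = 3891/6 = 648.500
Difference = 648.500 − 483.167 = 165.333 ms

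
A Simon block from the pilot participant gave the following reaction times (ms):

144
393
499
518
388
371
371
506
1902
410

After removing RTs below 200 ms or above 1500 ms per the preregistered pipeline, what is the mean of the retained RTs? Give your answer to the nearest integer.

Excluded: 144, 1902
Retained (n=8): Σ = 3456
Mean = 3456/8 = 432.0000

432 ms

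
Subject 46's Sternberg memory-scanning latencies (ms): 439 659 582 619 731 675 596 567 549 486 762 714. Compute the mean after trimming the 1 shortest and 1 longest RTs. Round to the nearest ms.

618 ms

Sorted: 439, 486, 549, 567, 582, 596, 619, 659, 675, 714, 731, 762
Drop lowest 1 (439) and highest 1 (762)
Remaining (n=10): Σ = 6178, mean = 6178/10 = 617.800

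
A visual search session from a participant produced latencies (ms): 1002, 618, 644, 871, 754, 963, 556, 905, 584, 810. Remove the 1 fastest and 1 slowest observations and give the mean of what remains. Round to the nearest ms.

Sorted: 556, 584, 618, 644, 754, 810, 871, 905, 963, 1002
Drop lowest 1 (556) and highest 1 (1002)
Remaining (n=8): Σ = 6149, mean = 6149/8 = 768.625

769 ms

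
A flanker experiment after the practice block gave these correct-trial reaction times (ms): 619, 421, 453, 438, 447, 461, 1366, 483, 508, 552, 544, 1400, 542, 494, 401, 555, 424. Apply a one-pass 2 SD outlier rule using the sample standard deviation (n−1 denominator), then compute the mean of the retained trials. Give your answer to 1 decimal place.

n = 17, ΣRT = 10108, M = 594.588
Σ(x−M)² = 1464038.12; s = √(1464038.12/16) = 302.494
Cutoffs: 594.588 ± 2·302.494 → [-10.4, 1199.6]
Outside: 1366, 1400 → excluded.
Retained (n=15): Σ = 7342, mean = 7342/15 = 489.467

489.5 ms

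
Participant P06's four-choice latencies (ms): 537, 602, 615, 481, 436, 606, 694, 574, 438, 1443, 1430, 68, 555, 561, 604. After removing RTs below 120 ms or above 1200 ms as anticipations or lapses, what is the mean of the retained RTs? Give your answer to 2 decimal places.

558.58 ms

Excluded: 68, 1430, 1443
Retained (n=12): Σ = 6703
Mean = 6703/12 = 558.5833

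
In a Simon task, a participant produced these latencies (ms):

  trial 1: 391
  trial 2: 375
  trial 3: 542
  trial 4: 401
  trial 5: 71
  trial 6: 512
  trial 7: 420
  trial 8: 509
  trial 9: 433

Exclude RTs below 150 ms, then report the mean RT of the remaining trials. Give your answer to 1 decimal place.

Excluded: 71
Retained (n=8): Σ = 3583
Mean = 3583/8 = 447.8750

447.9 ms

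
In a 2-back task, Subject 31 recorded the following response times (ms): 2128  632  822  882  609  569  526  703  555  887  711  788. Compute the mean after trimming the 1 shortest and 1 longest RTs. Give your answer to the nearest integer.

716 ms

Sorted: 526, 555, 569, 609, 632, 703, 711, 788, 822, 882, 887, 2128
Drop lowest 1 (526) and highest 1 (2128)
Remaining (n=10): Σ = 7158, mean = 7158/10 = 715.800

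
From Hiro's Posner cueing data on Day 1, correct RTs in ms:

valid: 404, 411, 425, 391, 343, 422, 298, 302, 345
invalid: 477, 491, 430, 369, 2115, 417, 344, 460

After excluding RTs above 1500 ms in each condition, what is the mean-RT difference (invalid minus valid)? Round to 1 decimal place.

55.6 ms

invalid: exclude 2115
M(valid) = 3341/9 = 371.222
M(invalid) = 2988/7 = 426.857
Difference = 426.857 − 371.222 = 55.635 ms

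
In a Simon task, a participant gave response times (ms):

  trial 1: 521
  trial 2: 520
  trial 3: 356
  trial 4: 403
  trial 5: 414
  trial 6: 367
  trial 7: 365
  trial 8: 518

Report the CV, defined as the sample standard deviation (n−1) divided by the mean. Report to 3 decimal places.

n = 8, Σ = 3464, M = 433.0000
Σ(x−M)² = 38708.000; s = √(38708.000/7) = 74.3620
CV = 74.3620 / 433.0000 = 0.17174

0.172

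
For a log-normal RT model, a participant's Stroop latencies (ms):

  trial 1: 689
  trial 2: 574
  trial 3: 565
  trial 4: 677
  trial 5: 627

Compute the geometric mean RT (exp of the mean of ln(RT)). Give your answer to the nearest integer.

624 ms

ln(RT): 6.5352, 6.3526, 6.3368, 6.5177, 6.4409
Mean ln(RT) = 32.1833/5 = 6.43666
Geometric mean = exp(6.43666) = 624.32 ms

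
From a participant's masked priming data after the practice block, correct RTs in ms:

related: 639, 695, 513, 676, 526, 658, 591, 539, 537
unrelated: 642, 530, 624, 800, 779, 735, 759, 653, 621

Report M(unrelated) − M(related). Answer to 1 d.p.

M(related) = 5374/9 = 597.111
M(unrelated) = 6143/9 = 682.556
Difference = 682.556 − 597.111 = 85.444 ms

85.4 ms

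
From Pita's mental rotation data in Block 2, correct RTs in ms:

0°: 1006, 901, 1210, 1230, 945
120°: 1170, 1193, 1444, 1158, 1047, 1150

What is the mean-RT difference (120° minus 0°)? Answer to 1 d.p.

M(0°) = 5292/5 = 1058.400
M(120°) = 7162/6 = 1193.667
Difference = 1193.667 − 1058.400 = 135.267 ms

135.3 ms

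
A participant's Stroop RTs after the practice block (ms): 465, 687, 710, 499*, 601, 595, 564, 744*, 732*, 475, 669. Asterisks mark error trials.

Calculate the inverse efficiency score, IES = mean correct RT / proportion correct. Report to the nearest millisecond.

Correct trials (n=8): 465, 687, 710, 601, 595, 564, 475, 669
Mean correct RT = 4766/8 = 595.7500 ms
Proportion correct = 8/11
IES = 595.7500 / (8/11) = 819.156 ms

819 ms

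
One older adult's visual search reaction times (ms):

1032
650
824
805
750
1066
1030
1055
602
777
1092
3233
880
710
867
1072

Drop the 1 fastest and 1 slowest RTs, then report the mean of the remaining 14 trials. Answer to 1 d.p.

Sorted: 602, 650, 710, 750, 777, 805, 824, 867, 880, 1030, 1032, 1055, 1066, 1072, 1092, 3233
Drop lowest 1 (602) and highest 1 (3233)
Remaining (n=14): Σ = 12610, mean = 12610/14 = 900.714

900.7 ms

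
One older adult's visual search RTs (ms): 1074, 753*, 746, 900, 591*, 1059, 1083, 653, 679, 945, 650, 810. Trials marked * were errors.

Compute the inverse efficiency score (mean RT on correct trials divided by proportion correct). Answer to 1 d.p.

1031.9 ms

Correct trials (n=10): 1074, 746, 900, 1059, 1083, 653, 679, 945, 650, 810
Mean correct RT = 8599/10 = 859.9000 ms
Proportion correct = 10/12
IES = 859.9000 / (10/12) = 1031.880 ms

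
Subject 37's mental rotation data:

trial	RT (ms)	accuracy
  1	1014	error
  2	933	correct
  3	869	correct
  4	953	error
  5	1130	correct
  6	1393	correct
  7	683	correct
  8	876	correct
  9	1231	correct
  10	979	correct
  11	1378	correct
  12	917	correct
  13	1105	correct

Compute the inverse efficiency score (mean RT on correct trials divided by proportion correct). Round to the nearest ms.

Correct trials (n=11): 933, 869, 1130, 1393, 683, 876, 1231, 979, 1378, 917, 1105
Mean correct RT = 11494/11 = 1044.9091 ms
Proportion correct = 11/13
IES = 1044.9091 / (11/13) = 1234.893 ms

1235 ms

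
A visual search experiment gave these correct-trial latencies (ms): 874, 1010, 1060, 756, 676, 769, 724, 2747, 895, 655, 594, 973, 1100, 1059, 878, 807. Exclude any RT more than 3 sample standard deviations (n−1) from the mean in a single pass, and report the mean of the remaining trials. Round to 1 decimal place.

855.3 ms

n = 16, ΣRT = 15577, M = 973.562
Σ(x−M)² = 3715679.94; s = √(3715679.94/15) = 497.707
Cutoffs: 973.562 ± 3·497.707 → [-519.6, 2466.7]
Outside: 2747 → excluded.
Retained (n=15): Σ = 12830, mean = 12830/15 = 855.333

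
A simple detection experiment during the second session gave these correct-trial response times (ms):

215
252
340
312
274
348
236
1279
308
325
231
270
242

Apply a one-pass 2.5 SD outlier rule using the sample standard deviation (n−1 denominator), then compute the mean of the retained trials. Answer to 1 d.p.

n = 13, ΣRT = 4632, M = 356.308
Σ(x−M)² = 945286.77; s = √(945286.77/12) = 280.667
Cutoffs: 356.308 ± 2.5·280.667 → [-345.4, 1058.0]
Outside: 1279 → excluded.
Retained (n=12): Σ = 3353, mean = 3353/12 = 279.417

279.4 ms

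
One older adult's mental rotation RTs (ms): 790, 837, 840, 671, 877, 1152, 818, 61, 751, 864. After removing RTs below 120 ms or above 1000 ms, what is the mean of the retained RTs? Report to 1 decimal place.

806.0 ms

Excluded: 61, 1152
Retained (n=8): Σ = 6448
Mean = 6448/8 = 806.0000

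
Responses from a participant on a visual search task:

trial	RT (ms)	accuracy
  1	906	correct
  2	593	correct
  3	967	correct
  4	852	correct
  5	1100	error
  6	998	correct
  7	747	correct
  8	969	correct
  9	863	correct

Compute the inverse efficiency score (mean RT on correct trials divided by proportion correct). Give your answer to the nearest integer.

970 ms

Correct trials (n=8): 906, 593, 967, 852, 998, 747, 969, 863
Mean correct RT = 6895/8 = 861.8750 ms
Proportion correct = 8/9
IES = 861.8750 / (8/9) = 969.609 ms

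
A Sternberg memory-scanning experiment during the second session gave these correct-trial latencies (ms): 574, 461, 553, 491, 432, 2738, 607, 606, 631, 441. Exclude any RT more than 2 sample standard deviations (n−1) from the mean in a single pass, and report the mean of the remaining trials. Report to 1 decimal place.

532.9 ms

n = 10, ΣRT = 7534, M = 753.400
Σ(x−M)² = 4424366.40; s = √(4424366.40/9) = 701.139
Cutoffs: 753.400 ± 2·701.139 → [-648.9, 2155.7]
Outside: 2738 → excluded.
Retained (n=9): Σ = 4796, mean = 4796/9 = 532.889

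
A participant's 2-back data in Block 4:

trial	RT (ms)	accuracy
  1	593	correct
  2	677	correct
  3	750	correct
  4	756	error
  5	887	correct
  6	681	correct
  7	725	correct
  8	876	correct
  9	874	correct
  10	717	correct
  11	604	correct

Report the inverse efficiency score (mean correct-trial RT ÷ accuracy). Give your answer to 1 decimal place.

812.2 ms

Correct trials (n=10): 593, 677, 750, 887, 681, 725, 876, 874, 717, 604
Mean correct RT = 7384/10 = 738.4000 ms
Proportion correct = 10/11
IES = 738.4000 / (10/11) = 812.240 ms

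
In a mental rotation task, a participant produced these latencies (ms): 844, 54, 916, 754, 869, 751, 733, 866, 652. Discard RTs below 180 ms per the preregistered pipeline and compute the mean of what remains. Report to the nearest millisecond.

Excluded: 54
Retained (n=8): Σ = 6385
Mean = 6385/8 = 798.1250

798 ms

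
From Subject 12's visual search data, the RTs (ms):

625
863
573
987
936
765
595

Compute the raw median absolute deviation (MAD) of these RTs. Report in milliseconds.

170 ms

Sorted: 573, 595, 625, 765, 863, 936, 987 → median = 765
|x − 765|: 140, 98, 192, 222, 171, 0, 170
Sorted deviations: 0, 98, 140, 170, 171, 192, 222 → MAD = 170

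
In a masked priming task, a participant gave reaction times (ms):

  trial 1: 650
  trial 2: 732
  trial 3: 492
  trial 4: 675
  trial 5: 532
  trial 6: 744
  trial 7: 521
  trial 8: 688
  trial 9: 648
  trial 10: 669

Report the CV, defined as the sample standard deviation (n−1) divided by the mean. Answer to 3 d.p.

0.140

n = 10, Σ = 6351, M = 635.1000
Σ(x−M)² = 71302.900; s = √(71302.900/9) = 89.0087
CV = 89.0087 / 635.1000 = 0.14015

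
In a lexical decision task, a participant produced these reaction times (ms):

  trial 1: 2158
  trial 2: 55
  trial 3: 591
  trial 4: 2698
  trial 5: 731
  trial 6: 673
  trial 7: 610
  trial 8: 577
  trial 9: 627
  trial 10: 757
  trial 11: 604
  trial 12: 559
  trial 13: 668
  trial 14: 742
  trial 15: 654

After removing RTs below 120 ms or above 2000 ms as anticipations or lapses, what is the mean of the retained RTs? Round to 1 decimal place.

Excluded: 55, 2158, 2698
Retained (n=12): Σ = 7793
Mean = 7793/12 = 649.4167

649.4 ms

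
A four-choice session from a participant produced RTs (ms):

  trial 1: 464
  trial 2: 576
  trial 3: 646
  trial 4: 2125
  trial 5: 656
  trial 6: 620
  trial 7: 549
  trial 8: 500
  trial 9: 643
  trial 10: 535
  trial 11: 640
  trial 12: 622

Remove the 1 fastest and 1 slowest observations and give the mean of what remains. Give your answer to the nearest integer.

599 ms

Sorted: 464, 500, 535, 549, 576, 620, 622, 640, 643, 646, 656, 2125
Drop lowest 1 (464) and highest 1 (2125)
Remaining (n=10): Σ = 5987, mean = 5987/10 = 598.700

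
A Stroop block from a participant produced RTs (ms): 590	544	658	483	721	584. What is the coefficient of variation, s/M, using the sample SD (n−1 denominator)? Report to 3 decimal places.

n = 6, Σ = 3580, M = 596.6667
Σ(x−M)² = 35119.333; s = √(35119.333/5) = 83.8085
CV = 83.8085 / 596.6667 = 0.14046

0.140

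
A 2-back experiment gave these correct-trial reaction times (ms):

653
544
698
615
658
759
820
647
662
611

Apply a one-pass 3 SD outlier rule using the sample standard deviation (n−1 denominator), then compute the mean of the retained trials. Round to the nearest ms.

n = 10, ΣRT = 6667, M = 666.700
Σ(x−M)² = 54504.10; s = √(54504.10/9) = 77.820
Cutoffs: 666.700 ± 3·77.820 → [433.2, 900.2]
No RTs fall outside the cutoffs; all 10 retained. Mean = 6667/10 = 666.700

667 ms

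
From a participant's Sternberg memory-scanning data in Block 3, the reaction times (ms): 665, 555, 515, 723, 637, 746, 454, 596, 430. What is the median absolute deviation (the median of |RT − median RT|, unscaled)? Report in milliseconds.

Sorted: 430, 454, 515, 555, 596, 637, 665, 723, 746 → median = 596
|x − 596|: 69, 41, 81, 127, 41, 150, 142, 0, 166
Sorted deviations: 0, 41, 41, 69, 81, 127, 142, 150, 166 → MAD = 81

81 ms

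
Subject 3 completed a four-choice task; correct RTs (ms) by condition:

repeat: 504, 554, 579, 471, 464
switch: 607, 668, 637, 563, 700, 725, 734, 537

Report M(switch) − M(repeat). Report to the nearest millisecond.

132 ms

M(repeat) = 2572/5 = 514.400
M(switch) = 5171/8 = 646.375
Difference = 646.375 − 514.400 = 131.975 ms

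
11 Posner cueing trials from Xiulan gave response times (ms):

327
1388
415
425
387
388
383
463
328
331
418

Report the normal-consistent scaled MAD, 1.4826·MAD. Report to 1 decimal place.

54.9 ms

Sorted: 327, 328, 331, 383, 387, 388, 415, 418, 425, 463, 1388 → median = 388
|x − 388| sorted: 0, 1, 5, 27, 30, 37, 57, 60, 61, 75, 1000 → MAD = 37
Robust SD ≈ 1.4826 × 37 = 54.856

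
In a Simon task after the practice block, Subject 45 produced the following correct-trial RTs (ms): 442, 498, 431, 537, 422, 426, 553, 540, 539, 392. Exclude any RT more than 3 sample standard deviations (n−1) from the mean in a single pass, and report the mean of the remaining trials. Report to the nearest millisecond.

n = 10, ΣRT = 4780, M = 478.000
Σ(x−M)² = 33812.00; s = √(33812.00/9) = 61.293
Cutoffs: 478.000 ± 3·61.293 → [294.1, 661.9]
No RTs fall outside the cutoffs; all 10 retained. Mean = 4780/10 = 478.000

478 ms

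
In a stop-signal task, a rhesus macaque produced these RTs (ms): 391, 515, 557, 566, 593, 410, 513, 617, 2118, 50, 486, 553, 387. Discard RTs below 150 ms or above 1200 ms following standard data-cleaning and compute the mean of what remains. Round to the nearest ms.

508 ms

Excluded: 50, 2118
Retained (n=11): Σ = 5588
Mean = 5588/11 = 508.0000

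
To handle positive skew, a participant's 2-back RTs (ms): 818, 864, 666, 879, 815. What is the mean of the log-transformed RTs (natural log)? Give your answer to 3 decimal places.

ln(RT): 6.7069, 6.7616, 6.5013, 6.7788, 6.7032
Σ ln(RT) = 33.4517
Mean = 33.4517/5 = 6.69034

6.690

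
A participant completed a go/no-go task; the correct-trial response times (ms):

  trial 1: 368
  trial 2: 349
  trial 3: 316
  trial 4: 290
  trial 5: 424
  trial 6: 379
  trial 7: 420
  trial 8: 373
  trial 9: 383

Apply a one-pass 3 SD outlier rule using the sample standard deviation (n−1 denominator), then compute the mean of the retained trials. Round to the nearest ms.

367 ms

n = 9, ΣRT = 3302, M = 366.889
Σ(x−M)² = 15348.89; s = √(15348.89/8) = 43.802
Cutoffs: 366.889 ± 3·43.802 → [235.5, 498.3]
No RTs fall outside the cutoffs; all 9 retained. Mean = 3302/9 = 366.889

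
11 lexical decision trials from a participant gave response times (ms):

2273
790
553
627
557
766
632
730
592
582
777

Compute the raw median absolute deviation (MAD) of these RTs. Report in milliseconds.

Sorted: 553, 557, 582, 592, 627, 632, 730, 766, 777, 790, 2273 → median = 632
|x − 632|: 1641, 158, 79, 5, 75, 134, 0, 98, 40, 50, 145
Sorted deviations: 0, 5, 40, 50, 75, 79, 98, 134, 145, 158, 1641 → MAD = 79

79 ms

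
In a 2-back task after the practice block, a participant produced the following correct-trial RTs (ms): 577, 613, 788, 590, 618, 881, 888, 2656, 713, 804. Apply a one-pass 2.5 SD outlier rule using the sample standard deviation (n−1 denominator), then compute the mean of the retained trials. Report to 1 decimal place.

719.1 ms

n = 10, ΣRT = 9128, M = 912.800
Σ(x−M)² = 3501453.60; s = √(3501453.60/9) = 623.739
Cutoffs: 912.800 ± 2.5·623.739 → [-646.5, 2472.1]
Outside: 2656 → excluded.
Retained (n=9): Σ = 6472, mean = 6472/9 = 719.111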